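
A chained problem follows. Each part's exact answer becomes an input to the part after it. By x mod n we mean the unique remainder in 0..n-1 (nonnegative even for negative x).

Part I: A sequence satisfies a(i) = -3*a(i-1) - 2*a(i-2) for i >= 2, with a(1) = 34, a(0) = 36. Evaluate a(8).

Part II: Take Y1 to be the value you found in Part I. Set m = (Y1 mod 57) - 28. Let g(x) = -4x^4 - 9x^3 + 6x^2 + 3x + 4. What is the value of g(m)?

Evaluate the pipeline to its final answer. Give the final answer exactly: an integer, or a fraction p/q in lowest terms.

12

Part I: a(2) = -3*(34) - 2*(36) = -174; iterating: a(2)=-174, a(3)=454, a(4)=-1014, a(5)=2134, a(6)=-4374, a(7)=8854, a(8)=-17814; answer -17814
Part II: Y1 = -17814; m = -1; -4*(-1)^4 - 9*(-1)^3 + 6*(-1)^2 + 3*(-1)^1 + 4 = (-4) + (9) + (6) + (-3) + (4) = 12; answer 12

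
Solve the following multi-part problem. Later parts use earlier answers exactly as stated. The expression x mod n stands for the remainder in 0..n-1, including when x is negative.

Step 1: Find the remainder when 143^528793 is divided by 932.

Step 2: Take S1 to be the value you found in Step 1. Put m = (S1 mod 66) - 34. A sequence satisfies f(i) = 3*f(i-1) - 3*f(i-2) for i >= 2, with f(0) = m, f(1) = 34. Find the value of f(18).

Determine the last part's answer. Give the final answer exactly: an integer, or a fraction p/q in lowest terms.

Step 1: squarings mod 932: 143^1=143, 143^2=877, 143^4=229, 143^8=249, 143^16=489, 143^32=529, 143^64=241, 143^128=297, 143^256=601, 143^512=517, 143^1024=737, 143^2048=745, 143^4096=485, 143^8192=361, 143^16384=773, 143^32768=117, 143^65536=641, 143^131072=801, 143^262144=385, 143^524288=37; 143^528793 = 143^1 * 143^8 * 143^16 * 143^128 * 143^256 * 143^4096 * 143^524288 = 911 (mod 932); answer 911
Step 2: S1 = 911; m = 19; f(2) = 3*(34) - 3*(19) = 45; iterating: f(2)=45, f(3)=33, f(4)=-36, f(5)=-207, f(6)=-513, f(7)=-918, f(8)=-1215, f(9)=-891, f(10)=972, f(11)=5589, f(12)=13851, f(13)=24786, f(14)=32805, f(15)=24057, f(16)=-26244, f(17)=-150903, f(18)=-373977; answer -373977

-373977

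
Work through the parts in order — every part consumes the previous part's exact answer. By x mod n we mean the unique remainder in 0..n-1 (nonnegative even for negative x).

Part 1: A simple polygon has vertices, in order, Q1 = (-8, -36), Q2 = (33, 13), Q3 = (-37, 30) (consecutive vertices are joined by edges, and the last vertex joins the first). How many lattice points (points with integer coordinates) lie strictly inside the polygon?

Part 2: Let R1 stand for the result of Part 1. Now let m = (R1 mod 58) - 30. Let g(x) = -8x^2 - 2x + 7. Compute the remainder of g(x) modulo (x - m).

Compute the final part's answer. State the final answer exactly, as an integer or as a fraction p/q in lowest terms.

Part 1: cross terms: (-8*13 - 33*-36)=1084, (33*30 - -37*13)=1471, (-37*-36 - -8*30)=1572; twice the area = |4127| = 4127; area = 4127/2; boundary points = 1 + 1 + 1 = 3; strictly interior points = area - boundary/2 + 1 = 2063; answer 2063
Part 2: R1 = 2063; m = 3; remainder = value at the root: -8*(3)^2 - 2*(3)^1 + 7 = (-72) + (-6) + (7) = -71; answer -71

-71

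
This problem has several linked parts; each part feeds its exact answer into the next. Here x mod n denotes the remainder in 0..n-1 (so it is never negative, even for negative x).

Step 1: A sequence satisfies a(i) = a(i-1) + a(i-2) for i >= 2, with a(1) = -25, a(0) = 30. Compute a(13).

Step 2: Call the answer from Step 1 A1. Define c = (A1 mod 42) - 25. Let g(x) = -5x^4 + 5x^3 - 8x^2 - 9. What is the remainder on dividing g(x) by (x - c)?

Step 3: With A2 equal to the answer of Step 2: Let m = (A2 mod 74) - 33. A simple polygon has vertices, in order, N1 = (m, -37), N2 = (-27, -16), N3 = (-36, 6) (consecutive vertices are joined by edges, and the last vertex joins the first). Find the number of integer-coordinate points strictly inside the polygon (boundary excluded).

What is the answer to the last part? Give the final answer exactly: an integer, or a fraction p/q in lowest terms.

510

Step 1: a(2) = 1*(-25) + 1*(30) = 5; iterating: a(2)=5, a(3)=-20, a(4)=-15, a(5)=-35, a(6)=-50, a(7)=-85, a(8)=-135, a(9)=-220, a(10)=-355, a(11)=-575, a(12)=-930, a(13)=-1505; answer -1505
Step 2: A1 = -1505; c = -18; remainder = value at the root: -5*(-18)^4 + 5*(-18)^3 - 8*(-18)^2 - 9 = (-524880) + (-29160) + (-2592) + (-9) = -556641; answer -556641
Step 3: A2 = -556641; m = 28; cross terms: (28*-16 - -27*-37)=-1447, (-27*6 - -36*-16)=-738, (-36*-37 - 28*6)=1164; twice the area = |-1021| = 1021; area = 1021/2; boundary points = 1 + 1 + 1 = 3; strictly interior points = area - boundary/2 + 1 = 510; answer 510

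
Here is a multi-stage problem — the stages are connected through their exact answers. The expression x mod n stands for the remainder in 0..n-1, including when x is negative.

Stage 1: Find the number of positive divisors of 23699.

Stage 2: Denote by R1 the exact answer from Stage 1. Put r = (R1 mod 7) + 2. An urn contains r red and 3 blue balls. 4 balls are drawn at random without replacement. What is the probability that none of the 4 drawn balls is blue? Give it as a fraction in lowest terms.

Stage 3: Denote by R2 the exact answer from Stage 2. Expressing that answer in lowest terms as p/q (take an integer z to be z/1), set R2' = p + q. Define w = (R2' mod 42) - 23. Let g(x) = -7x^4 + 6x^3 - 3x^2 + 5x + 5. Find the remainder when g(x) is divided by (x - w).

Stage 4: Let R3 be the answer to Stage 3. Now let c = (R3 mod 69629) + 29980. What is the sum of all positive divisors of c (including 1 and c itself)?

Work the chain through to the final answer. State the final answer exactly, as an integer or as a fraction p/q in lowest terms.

Stage 1: 23699 = 13 * 1823; number of divisors = (1+1) * (1+1) = 4; answer 4
Stage 2: R1 = 4; r = 6; total draws C(9,4) = 126; favorable C(6,4) = 15; P = 5/42; answer 5/42
Stage 3: R2 = 5/42; threaded value p + q = 47; w = -18; remainder = value at the root: -7*(-18)^4 + 6*(-18)^3 - 3*(-18)^2 + 5*(-18)^1 + 5 = (-734832) + (-34992) + (-972) + (-90) + (5) = -770881; answer -770881
Stage 4: R3 = -770881; c = 94647; 94647 = 3 * 7 * 4507; sigma = (1 + 3) * (1 + 7) * (1 + 4507) = 4 * 8 * 4508 = 144256; answer 144256

144256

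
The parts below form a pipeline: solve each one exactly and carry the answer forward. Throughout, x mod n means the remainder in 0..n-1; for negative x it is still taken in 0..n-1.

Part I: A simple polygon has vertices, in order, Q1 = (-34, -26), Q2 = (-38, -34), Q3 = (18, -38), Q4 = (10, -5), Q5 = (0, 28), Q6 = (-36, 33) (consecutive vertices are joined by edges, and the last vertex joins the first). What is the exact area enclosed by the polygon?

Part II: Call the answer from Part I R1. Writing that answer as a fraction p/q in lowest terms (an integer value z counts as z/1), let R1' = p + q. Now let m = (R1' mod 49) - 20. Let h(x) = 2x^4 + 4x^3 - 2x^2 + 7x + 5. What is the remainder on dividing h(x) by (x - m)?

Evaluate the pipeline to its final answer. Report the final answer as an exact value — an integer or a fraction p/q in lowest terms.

351345

Part I: cross terms: (-34*-34 - -38*-26)=168, (-38*-38 - 18*-34)=2056, (18*-5 - 10*-38)=290, (10*28 - 0*-5)=280, (0*33 - -36*28)=1008, (-36*-26 - -34*33)=2058; twice the area = |5860| = 5860; area = 2930; answer 2930
Part II: R1 = 2930; threaded value p + q = 2931; m = 20; remainder = value at the root: 2*(20)^4 + 4*(20)^3 - 2*(20)^2 + 7*(20)^1 + 5 = (320000) + (32000) + (-800) + (140) + (5) = 351345; answer 351345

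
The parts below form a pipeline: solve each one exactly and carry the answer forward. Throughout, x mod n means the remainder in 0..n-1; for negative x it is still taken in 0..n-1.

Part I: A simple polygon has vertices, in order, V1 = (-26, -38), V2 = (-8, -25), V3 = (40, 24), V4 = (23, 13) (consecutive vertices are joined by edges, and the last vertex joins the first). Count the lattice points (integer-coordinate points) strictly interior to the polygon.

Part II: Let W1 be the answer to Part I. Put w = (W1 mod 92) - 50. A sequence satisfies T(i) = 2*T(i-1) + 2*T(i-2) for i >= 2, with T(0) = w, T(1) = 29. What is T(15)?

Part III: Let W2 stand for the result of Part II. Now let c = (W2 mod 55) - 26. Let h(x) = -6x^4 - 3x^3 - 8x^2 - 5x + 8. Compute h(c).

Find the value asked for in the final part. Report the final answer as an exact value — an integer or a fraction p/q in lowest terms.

-223754

Part I: cross terms: (-26*-25 - -8*-38)=346, (-8*24 - 40*-25)=808, (40*13 - 23*24)=-32, (23*-38 - -26*13)=-536; twice the area = |586| = 586; area = 293; boundary points = 1 + 1 + 1 + 1 = 4; strictly interior points = area - boundary/2 + 1 = 292; answer 292
Part II: W1 = 292; w = -34; T(2) = 2*(29) + 2*(-34) = -10; iterating: T(2)=-10, T(3)=38, T(4)=56, T(5)=188, T(6)=488, T(7)=1352, T(8)=3680, T(9)=10064, T(10)=27488, T(11)=75104, T(12)=205184, T(13)=560576, T(14)=1531520, T(15)=4184192; answer 4184192
Part III: W2 = 4184192; c = -14; -6*(-14)^4 - 3*(-14)^3 - 8*(-14)^2 - 5*(-14)^1 + 8 = (-230496) + (8232) + (-1568) + (70) + (8) = -223754; answer -223754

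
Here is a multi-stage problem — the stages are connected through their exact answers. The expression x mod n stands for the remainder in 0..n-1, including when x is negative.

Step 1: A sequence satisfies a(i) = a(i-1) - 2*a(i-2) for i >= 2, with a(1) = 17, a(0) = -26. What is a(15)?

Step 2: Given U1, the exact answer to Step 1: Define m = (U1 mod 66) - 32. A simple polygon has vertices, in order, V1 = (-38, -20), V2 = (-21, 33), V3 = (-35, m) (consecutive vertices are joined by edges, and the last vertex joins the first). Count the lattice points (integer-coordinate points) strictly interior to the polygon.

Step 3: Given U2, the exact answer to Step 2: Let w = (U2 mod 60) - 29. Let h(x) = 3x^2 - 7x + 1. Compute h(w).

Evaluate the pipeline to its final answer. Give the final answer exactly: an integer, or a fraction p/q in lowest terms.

Step 1: a(2) = 1*(17) - 2*(-26) = 69; iterating: a(2)=69, a(3)=35, a(4)=-103, a(5)=-173, a(6)=33, a(7)=379, a(8)=313, a(9)=-445, a(10)=-1071, a(11)=-181, a(12)=1961, a(13)=2323, a(14)=-1599, a(15)=-6245; answer -6245
Step 2: U1 = -6245; m = -7; cross terms: (-38*33 - -21*-20)=-1674, (-21*-7 - -35*33)=1302, (-35*-20 - -38*-7)=434; twice the area = |62| = 62; area = 31; boundary points = 1 + 2 + 1 = 4; strictly interior points = area - boundary/2 + 1 = 30; answer 30
Step 3: U2 = 30; w = 1; 3*(1)^2 - 7*(1)^1 + 1 = (3) + (-7) + (1) = -3; answer -3

-3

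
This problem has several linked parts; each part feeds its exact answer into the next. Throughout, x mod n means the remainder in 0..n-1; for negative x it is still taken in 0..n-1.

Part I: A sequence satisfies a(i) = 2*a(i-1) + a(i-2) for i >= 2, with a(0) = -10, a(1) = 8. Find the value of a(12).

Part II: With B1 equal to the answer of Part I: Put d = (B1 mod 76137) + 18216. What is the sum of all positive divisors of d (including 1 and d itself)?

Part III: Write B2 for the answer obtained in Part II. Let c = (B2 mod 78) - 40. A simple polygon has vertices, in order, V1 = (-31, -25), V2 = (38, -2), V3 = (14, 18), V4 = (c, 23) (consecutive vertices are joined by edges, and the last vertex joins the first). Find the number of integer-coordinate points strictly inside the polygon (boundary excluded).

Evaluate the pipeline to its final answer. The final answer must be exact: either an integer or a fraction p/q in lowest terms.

1707

Part I: a(2) = 2*(8) + 1*(-10) = 6; iterating: a(2)=6, a(3)=20, a(4)=46, a(5)=112, a(6)=270, a(7)=652, a(8)=1574, a(9)=3800, a(10)=9174, a(11)=22148, a(12)=53470; answer 53470
Part II: B1 = 53470; d = 71686; 71686 = 2 * 73 * 491; sigma = (1 + 2) * (1 + 73) * (1 + 491) = 3 * 74 * 492 = 109224; answer 109224
Part III: B2 = 109224; c = -16; cross terms: (-31*-2 - 38*-25)=1012, (38*18 - 14*-2)=712, (14*23 - -16*18)=610, (-16*-25 - -31*23)=1113; twice the area = |3447| = 3447; area = 3447/2; boundary points = 23 + 4 + 5 + 3 = 35; strictly interior points = area - boundary/2 + 1 = 1707; answer 1707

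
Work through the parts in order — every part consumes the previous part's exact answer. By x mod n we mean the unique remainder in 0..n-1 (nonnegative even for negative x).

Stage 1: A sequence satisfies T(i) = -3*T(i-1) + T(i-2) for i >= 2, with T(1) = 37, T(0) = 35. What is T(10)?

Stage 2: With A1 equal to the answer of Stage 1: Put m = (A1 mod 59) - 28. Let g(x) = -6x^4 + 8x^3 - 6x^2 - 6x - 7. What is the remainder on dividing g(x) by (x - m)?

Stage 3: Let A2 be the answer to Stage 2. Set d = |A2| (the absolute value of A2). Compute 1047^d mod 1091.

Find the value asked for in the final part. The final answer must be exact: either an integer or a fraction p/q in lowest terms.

833

Stage 1: T(2) = -3*(37) + 1*(35) = -76; iterating: T(2)=-76, T(3)=265, T(4)=-871, T(5)=2878, T(6)=-9505, T(7)=31393, T(8)=-103684, T(9)=342445, T(10)=-1131019; answer -1131019
Stage 2: A1 = -1131019; m = -17; remainder = value at the root: -6*(-17)^4 + 8*(-17)^3 - 6*(-17)^2 - 6*(-17)^1 - 7 = (-501126) + (-39304) + (-1734) + (102) + (-7) = -542069; answer -542069
Stage 3: A2 = -542069; d = 542069; squarings mod 1091: 1047^1=1047, 1047^2=845, 1047^4=511, 1047^8=372, 1047^16=918, 1047^32=472, 1047^64=220, 1047^128=396, 1047^256=803, 1047^512=28, 1047^1024=784, 1047^2048=423, 1047^4096=5, 1047^8192=25, 1047^16384=625, 1047^32768=47, 1047^65536=27, 1047^131072=729, 1047^262144=124, 1047^524288=102; 1047^542069 = 1047^1 * 1047^4 * 1047^16 * 1047^32 * 1047^64 * 1047^256 * 1047^1024 * 1047^16384 * 1047^524288 = 833 (mod 1091); answer 833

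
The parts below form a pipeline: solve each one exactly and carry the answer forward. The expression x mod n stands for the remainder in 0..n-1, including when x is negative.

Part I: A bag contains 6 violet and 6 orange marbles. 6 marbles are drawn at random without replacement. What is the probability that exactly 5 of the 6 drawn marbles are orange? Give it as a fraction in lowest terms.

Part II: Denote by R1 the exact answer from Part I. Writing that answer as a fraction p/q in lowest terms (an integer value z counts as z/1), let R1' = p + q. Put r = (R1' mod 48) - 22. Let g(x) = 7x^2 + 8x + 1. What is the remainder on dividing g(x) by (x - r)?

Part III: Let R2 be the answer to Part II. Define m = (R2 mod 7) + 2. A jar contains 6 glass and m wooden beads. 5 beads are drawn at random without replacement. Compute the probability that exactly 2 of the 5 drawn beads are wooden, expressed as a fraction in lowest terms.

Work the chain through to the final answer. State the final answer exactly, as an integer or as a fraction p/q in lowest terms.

25/66

Part I: total draws C(12,6) = 924; favorable C(6,5)*C(6,1) = 36; P = 3/77; answer 3/77
Part II: R1 = 3/77; threaded value p + q = 80; r = 10; remainder = value at the root: 7*(10)^2 + 8*(10)^1 + 1 = (700) + (80) + (1) = 781; answer 781
Part III: R2 = 781; m = 6; total draws C(12,5) = 792; favorable C(6,2)*C(6,3) = 300; P = 25/66; answer 25/66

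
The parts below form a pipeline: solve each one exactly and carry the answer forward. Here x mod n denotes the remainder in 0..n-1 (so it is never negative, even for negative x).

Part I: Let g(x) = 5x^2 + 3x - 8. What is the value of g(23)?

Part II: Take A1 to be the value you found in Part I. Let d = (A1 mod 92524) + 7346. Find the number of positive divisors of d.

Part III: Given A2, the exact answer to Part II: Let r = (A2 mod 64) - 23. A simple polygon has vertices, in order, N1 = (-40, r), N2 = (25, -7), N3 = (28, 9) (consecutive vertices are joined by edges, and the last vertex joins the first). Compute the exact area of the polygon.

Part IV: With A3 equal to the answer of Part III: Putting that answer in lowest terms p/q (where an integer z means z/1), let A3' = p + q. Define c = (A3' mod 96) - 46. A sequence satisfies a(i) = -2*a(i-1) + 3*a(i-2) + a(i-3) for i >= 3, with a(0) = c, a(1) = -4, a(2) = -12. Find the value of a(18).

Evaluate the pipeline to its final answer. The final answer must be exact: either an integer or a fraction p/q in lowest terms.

-96195042

Part I: 5*(23)^2 + 3*(23)^1 - 8 = (2645) + (69) + (-8) = 2706; answer 2706
Part II: A1 = 2706; d = 10052; 10052 = 2^2 * 7 * 359; number of divisors = (2+1) * (1+1) * (1+1) = 12; answer 12
Part III: A2 = 12; r = -11; cross terms: (-40*-7 - 25*-11)=555, (25*9 - 28*-7)=421, (28*-11 - -40*9)=52; twice the area = |1028| = 1028; area = 514; answer 514
Part IV: A3 = 514; threaded value p + q = 515; c = -11; a(3) = -2*(-12) + 3*(-4) + 1*(-11) = 1; iterating: a(3)=1, a(4)=-42, a(5)=75, a(6)=-275, a(7)=733, a(8)=-2216, a(9)=6356, a(10)=-18627, a(11)=54106, a(12)=-157737, a(13)=459165, a(14)=-1337435, a(15)=3894628, a(16)=-11342396, a(17)=33031241, a(18)=-96195042; answer -96195042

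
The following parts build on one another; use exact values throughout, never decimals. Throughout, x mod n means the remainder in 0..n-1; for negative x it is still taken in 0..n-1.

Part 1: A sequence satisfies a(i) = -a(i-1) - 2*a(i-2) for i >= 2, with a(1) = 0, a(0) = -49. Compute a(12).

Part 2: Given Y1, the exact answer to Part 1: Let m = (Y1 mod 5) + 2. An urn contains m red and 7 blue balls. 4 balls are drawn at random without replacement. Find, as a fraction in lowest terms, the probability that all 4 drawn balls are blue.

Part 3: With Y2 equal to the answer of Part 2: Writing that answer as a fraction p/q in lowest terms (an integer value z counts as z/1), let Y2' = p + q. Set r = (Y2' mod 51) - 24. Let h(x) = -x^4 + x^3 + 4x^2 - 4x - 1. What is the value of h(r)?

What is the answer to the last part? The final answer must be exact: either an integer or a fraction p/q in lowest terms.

Part 1: a(2) = -1*(0) - 2*(-49) = 98; iterating: a(2)=98, a(3)=-98, a(4)=-98, a(5)=294, a(6)=-98, a(7)=-490, a(8)=686, a(9)=294, a(10)=-1666, a(11)=1078, a(12)=2254; answer 2254
Part 2: Y1 = 2254; m = 6; total draws C(13,4) = 715; favorable C(7,4) = 35; P = 7/143; answer 7/143
Part 3: Y2 = 7/143; threaded value p + q = 150; r = 24; -1*(24)^4 + 1*(24)^3 + 4*(24)^2 - 4*(24)^1 - 1 = (-331776) + (13824) + (2304) + (-96) + (-1) = -315745; answer -315745

-315745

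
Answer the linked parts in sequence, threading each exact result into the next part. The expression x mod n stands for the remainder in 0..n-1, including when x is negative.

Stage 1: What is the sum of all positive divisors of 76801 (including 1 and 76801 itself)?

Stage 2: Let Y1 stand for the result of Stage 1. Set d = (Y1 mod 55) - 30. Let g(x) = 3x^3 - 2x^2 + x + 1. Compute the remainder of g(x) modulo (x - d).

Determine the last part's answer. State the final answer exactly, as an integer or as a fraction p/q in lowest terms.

-1671

Stage 1: 76801 is prime, so its only divisors are 1 and 76801; sigma = 1 + 76801 = 76802; answer 76802
Stage 2: Y1 = 76802; d = -8; remainder = value at the root: 3*(-8)^3 - 2*(-8)^2 + 1*(-8)^1 + 1 = (-1536) + (-128) + (-8) + (1) = -1671; answer -1671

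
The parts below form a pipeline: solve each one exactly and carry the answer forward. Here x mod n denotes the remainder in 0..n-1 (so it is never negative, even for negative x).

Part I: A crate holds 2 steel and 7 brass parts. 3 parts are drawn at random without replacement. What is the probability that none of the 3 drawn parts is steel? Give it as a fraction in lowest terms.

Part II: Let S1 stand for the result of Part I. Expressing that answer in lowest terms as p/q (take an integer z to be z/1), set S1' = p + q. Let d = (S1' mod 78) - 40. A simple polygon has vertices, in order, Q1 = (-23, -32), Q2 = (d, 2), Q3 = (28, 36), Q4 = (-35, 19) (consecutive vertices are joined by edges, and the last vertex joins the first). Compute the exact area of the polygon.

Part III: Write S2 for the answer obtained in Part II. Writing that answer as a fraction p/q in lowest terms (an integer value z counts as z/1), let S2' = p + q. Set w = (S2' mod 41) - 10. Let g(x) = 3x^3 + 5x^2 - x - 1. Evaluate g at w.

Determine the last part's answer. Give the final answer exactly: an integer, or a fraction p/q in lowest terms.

Part I: total draws C(9,3) = 84; favorable C(7,3) = 35; P = 5/12; answer 5/12
Part II: S1 = 5/12; threaded value p + q = 17; d = -23; cross terms: (-23*2 - -23*-32)=-782, (-23*36 - 28*2)=-884, (28*19 - -35*36)=1792, (-35*-32 - -23*19)=1557; twice the area = |1683| = 1683; area = 1683/2; answer 1683/2
Part III: S2 = 1683/2; threaded value p + q = 1685; w = -6; 3*(-6)^3 + 5*(-6)^2 - 1*(-6)^1 - 1 = (-648) + (180) + (6) + (-1) = -463; answer -463

-463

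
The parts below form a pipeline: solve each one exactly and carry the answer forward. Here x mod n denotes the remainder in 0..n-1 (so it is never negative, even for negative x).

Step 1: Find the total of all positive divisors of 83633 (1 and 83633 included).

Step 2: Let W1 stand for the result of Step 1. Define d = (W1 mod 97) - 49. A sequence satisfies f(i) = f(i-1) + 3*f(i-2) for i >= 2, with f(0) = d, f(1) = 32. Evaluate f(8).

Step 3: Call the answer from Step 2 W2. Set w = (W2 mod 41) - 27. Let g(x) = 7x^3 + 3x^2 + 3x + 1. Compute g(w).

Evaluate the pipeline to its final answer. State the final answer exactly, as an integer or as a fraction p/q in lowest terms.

Step 1: 83633 = 11 * 7603; sigma = (1 + 11) * (1 + 7603) = 12 * 7604 = 91248; answer 91248
Step 2: W1 = 91248; d = 19; f(2) = 1*(32) + 3*(19) = 89; iterating: f(2)=89, f(3)=185, f(4)=452, f(5)=1007, f(6)=2363, f(7)=5384, f(8)=12473; answer 12473
Step 3: W2 = 12473; w = -18; 7*(-18)^3 + 3*(-18)^2 + 3*(-18)^1 + 1 = (-40824) + (972) + (-54) + (1) = -39905; answer -39905

-39905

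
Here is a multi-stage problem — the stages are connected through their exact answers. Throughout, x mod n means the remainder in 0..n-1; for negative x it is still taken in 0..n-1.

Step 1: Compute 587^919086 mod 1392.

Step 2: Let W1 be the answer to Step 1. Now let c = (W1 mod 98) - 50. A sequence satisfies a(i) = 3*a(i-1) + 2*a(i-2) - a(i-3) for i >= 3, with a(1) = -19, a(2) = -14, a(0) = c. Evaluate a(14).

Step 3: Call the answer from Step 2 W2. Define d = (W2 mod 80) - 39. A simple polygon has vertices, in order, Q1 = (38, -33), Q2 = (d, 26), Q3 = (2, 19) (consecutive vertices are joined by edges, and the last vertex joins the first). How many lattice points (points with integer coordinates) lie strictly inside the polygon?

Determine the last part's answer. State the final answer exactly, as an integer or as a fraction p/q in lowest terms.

Step 1: squarings mod 1392: 587^1=587, 587^2=745, 587^4=1009, 587^8=529, 587^16=49, 587^32=1009, 587^64=529, 587^128=49, 587^256=1009, 587^512=529, 587^1024=49, 587^2048=1009, 587^4096=529, 587^8192=49, 587^16384=1009, 587^32768=529, 587^65536=49, 587^131072=1009, 587^262144=529, 587^524288=49; 587^919086 = 587^2 * 587^4 * 587^8 * 587^32 * 587^512 * 587^1024 * 587^131072 * 587^262144 * 587^524288 = 697 (mod 1392); answer 697
Step 2: W1 = 697; c = -39; a(3) = 3*(-14) + 2*(-19) - 1*(-39) = -41; iterating: a(3)=-41, a(4)=-132, a(5)=-464, a(6)=-1615, a(7)=-5641, a(8)=-19689, a(9)=-68734, a(10)=-239939, a(11)=-837596, a(12)=-2923932, a(13)=-10207049, a(14)=-35631415; answer -35631415
Step 3: W2 = -35631415; d = -14; cross terms: (38*26 - -14*-33)=526, (-14*19 - 2*26)=-318, (2*-33 - 38*19)=-788; twice the area = |-580| = 580; area = 290; boundary points = 1 + 1 + 4 = 6; strictly interior points = area - boundary/2 + 1 = 288; answer 288

288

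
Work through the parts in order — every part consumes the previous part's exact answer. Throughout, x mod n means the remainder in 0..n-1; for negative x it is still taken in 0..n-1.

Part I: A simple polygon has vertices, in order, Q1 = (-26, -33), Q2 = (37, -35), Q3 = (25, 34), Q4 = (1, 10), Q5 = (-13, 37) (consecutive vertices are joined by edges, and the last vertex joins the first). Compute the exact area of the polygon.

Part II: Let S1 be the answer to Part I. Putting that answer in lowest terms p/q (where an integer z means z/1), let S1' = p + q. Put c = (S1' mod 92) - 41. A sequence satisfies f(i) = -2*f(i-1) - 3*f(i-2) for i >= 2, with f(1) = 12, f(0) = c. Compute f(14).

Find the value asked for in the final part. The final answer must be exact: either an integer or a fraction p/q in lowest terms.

Part I: cross terms: (-26*-35 - 37*-33)=2131, (37*34 - 25*-35)=2133, (25*10 - 1*34)=216, (1*37 - -13*10)=167, (-13*-33 - -26*37)=1391; twice the area = |6038| = 6038; area = 3019; answer 3019
Part II: S1 = 3019; threaded value p + q = 3020; c = 35; f(2) = -2*(12) - 3*(35) = -129; iterating: f(2)=-129, f(3)=222, f(4)=-57, f(5)=-552, f(6)=1275, f(7)=-894, f(8)=-2037, f(9)=6756, f(10)=-7401, f(11)=-5466, f(12)=33135, f(13)=-49872, f(14)=339; answer 339

339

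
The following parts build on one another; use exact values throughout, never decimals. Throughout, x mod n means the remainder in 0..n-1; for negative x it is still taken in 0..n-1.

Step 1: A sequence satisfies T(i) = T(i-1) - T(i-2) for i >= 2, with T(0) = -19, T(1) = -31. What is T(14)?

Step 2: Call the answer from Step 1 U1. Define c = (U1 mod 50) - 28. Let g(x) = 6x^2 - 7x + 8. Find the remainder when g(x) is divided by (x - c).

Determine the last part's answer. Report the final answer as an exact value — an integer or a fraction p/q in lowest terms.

538

Step 1: T(2) = 1*(-31) - 1*(-19) = -12; iterating: T(2)=-12, T(3)=19, T(4)=31, T(5)=12, T(6)=-19, T(7)=-31, T(8)=-12, T(9)=19, T(10)=31, T(11)=12, T(12)=-19, T(13)=-31, T(14)=-12; answer -12
Step 2: U1 = -12; c = 10; remainder = value at the root: 6*(10)^2 - 7*(10)^1 + 8 = (600) + (-70) + (8) = 538; answer 538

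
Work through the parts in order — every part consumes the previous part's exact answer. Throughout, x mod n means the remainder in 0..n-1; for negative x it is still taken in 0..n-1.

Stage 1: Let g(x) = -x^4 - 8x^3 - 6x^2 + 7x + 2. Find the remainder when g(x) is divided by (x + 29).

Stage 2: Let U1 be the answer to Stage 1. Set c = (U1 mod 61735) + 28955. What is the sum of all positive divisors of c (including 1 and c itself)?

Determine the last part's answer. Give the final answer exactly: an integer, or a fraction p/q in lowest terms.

100734

Stage 1: remainder = value at the root: -1*(-29)^4 - 8*(-29)^3 - 6*(-29)^2 + 7*(-29)^1 + 2 = (-707281) + (195112) + (-5046) + (-203) + (2) = -517416; answer -517416
Stage 2: U1 = -517416; c = 67154; 67154 = 2 * 33577; sigma = (1 + 2) * (1 + 33577) = 3 * 33578 = 100734; answer 100734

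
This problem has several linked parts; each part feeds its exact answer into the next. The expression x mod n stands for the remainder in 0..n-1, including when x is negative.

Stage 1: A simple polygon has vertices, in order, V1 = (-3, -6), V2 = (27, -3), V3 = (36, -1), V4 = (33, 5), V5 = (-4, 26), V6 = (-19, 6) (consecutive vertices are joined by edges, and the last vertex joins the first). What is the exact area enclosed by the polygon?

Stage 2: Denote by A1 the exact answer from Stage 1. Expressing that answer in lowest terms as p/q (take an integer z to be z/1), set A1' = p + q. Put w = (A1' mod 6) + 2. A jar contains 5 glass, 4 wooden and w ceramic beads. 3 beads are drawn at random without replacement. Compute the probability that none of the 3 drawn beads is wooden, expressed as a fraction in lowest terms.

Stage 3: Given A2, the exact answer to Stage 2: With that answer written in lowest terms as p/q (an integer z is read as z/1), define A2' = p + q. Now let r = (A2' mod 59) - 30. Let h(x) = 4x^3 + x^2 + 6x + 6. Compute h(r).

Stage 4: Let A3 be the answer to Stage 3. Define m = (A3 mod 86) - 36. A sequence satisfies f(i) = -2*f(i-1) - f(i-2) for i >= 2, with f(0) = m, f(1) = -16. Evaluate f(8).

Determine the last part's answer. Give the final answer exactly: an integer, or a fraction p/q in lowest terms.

Stage 1: cross terms: (-3*-3 - 27*-6)=171, (27*-1 - 36*-3)=81, (36*5 - 33*-1)=213, (33*26 - -4*5)=878, (-4*6 - -19*26)=470, (-19*-6 - -3*6)=132; twice the area = |1945| = 1945; area = 1945/2; answer 1945/2
Stage 2: A1 = 1945/2; threaded value p + q = 1947; w = 5; total draws C(14,3) = 364; favorable C(10,3) = 120; P = 30/91; answer 30/91
Stage 3: A2 = 30/91; threaded value p + q = 121; r = -27; 4*(-27)^3 + 1*(-27)^2 + 6*(-27)^1 + 6 = (-78732) + (729) + (-162) + (6) = -78159; answer -78159
Stage 4: A3 = -78159; m = -21; f(2) = -2*(-16) - 1*(-21) = 53; iterating: f(2)=53, f(3)=-90, f(4)=127, f(5)=-164, f(6)=201, f(7)=-238, f(8)=275; answer 275

275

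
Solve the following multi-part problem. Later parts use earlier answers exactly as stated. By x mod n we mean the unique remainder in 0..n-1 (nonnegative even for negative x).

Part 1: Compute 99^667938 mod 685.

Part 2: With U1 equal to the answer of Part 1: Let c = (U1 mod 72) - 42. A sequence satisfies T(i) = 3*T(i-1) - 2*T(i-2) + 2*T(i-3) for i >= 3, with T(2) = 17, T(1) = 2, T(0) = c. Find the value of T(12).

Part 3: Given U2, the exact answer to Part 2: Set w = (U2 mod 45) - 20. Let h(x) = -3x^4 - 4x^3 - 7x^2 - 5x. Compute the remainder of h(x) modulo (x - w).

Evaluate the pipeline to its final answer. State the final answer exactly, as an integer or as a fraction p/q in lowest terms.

-118

Part 1: squarings mod 685: 99^1=99, 99^2=211, 99^4=681, 99^8=16, 99^16=256, 99^32=461, 99^64=171, 99^128=471, 99^256=586, 99^512=211, 99^1024=681, 99^2048=16, 99^4096=256, 99^8192=461, 99^16384=171, 99^32768=471, 99^65536=586, 99^131072=211, 99^262144=681, 99^524288=16; 99^667938 = 99^2 * 99^32 * 99^256 * 99^4096 * 99^8192 * 99^131072 * 99^524288 = 16 (mod 685); answer 16
Part 2: U1 = 16; c = -26; T(3) = 3*(17) - 2*(2) + 2*(-26) = -5; iterating: T(3)=-5, T(4)=-45, T(5)=-91, T(6)=-193, T(7)=-487, T(8)=-1257, T(9)=-3183, T(10)=-8009, T(11)=-20175, T(12)=-50873; answer -50873
Part 3: U2 = -50873; w = 2; remainder = value at the root: -3*(2)^4 - 4*(2)^3 - 7*(2)^2 - 5*(2)^1 = (-48) + (-32) + (-28) + (-10) = -118; answer -118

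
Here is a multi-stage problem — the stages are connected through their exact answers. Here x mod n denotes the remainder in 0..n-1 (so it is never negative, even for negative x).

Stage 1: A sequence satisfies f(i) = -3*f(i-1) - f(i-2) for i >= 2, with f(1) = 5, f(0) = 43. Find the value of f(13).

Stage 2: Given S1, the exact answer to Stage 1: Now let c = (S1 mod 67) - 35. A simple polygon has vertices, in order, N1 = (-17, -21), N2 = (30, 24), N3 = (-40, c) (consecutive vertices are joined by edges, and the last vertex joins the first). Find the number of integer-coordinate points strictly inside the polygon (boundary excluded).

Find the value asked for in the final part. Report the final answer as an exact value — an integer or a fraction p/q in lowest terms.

Stage 1: f(2) = -3*(5) - 1*(43) = -58; iterating: f(2)=-58, f(3)=169, f(4)=-449, f(5)=1178, f(6)=-3085, f(7)=8077, f(8)=-21146, f(9)=55361, f(10)=-144937, f(11)=379450, f(12)=-993413, f(13)=2600789; answer 2600789
Stage 2: S1 = 2600789; c = 15; cross terms: (-17*24 - 30*-21)=222, (30*15 - -40*24)=1410, (-40*-21 - -17*15)=1095; twice the area = |2727| = 2727; area = 2727/2; boundary points = 1 + 1 + 1 = 3; strictly interior points = area - boundary/2 + 1 = 1363; answer 1363

1363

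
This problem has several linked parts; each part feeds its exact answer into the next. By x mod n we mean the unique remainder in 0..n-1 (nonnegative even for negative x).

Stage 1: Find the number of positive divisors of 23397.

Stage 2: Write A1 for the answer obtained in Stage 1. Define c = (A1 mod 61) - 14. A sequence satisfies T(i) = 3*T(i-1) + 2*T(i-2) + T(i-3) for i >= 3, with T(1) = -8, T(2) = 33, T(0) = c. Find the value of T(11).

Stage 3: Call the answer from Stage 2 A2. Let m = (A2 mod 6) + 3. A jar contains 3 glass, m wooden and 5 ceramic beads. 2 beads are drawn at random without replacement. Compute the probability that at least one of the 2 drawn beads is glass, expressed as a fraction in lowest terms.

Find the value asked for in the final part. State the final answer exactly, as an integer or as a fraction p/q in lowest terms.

Stage 1: 23397 = 3 * 11 * 709; number of divisors = (1+1) * (1+1) * (1+1) = 8; answer 8
Stage 2: A1 = 8; c = -6; T(3) = 3*(33) + 2*(-8) + 1*(-6) = 77; iterating: T(3)=77, T(4)=289, T(5)=1054, T(6)=3817, T(7)=13848, T(8)=50232, T(9)=182209, T(10)=660939, T(11)=2397467; answer 2397467
Stage 3: A2 = 2397467; m = 8; total draws C(16,2) = 120; complement C(13,2) = 78; favorable 120 - 78 = 42; P = 7/20; answer 7/20

7/20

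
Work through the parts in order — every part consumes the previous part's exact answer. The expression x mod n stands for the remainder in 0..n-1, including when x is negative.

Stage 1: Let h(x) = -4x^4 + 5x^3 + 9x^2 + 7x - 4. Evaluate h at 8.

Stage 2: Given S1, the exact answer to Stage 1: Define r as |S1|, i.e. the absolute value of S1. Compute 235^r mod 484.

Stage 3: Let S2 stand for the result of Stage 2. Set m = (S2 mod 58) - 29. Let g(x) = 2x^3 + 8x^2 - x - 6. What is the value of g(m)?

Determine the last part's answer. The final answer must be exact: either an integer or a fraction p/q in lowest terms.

Stage 1: -4*(8)^4 + 5*(8)^3 + 9*(8)^2 + 7*(8)^1 - 4 = (-16384) + (2560) + (576) + (56) + (-4) = -13196; answer -13196
Stage 2: S1 = -13196; r = 13196; squarings mod 484: 235^1=235, 235^2=49, 235^4=465, 235^8=361, 235^16=125, 235^32=137, 235^64=377, 235^128=317, 235^256=301, 235^512=93, 235^1024=421, 235^2048=97, 235^4096=213, 235^8192=357; 235^13196 = 235^4 * 235^8 * 235^128 * 235^256 * 235^512 * 235^4096 * 235^8192 = 433 (mod 484); answer 433
Stage 3: S2 = 433; m = -2; 2*(-2)^3 + 8*(-2)^2 - 1*(-2)^1 - 6 = (-16) + (32) + (2) + (-6) = 12; answer 12

12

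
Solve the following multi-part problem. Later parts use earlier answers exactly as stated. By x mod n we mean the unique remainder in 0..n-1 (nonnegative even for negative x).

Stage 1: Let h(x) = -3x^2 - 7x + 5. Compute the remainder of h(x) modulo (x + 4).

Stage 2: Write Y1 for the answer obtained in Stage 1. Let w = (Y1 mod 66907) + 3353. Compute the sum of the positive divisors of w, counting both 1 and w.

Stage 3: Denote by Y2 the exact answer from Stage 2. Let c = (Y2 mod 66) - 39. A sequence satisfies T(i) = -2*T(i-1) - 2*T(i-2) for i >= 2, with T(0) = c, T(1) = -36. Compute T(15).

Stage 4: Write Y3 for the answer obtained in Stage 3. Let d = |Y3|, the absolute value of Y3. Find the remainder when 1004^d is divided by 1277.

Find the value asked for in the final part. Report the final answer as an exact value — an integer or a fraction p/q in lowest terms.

Stage 1: remainder = value at the root: -3*(-4)^2 - 7*(-4)^1 + 5 = (-48) + (28) + (5) = -15; answer -15
Stage 2: Y1 = -15; w = 70245; 70245 = 3^2 * 5 * 7 * 223; sigma = (1 + 3 + 9) * (1 + 5) * (1 + 7) * (1 + 223) = 13 * 6 * 8 * 224 = 139776; answer 139776
Stage 3: Y2 = 139776; c = 15; T(2) = -2*(-36) - 2*(15) = 42; iterating: T(2)=42, T(3)=-12, T(4)=-60, T(5)=144, T(6)=-168, T(7)=48, T(8)=240, T(9)=-576, T(10)=672, T(11)=-192, T(12)=-960, T(13)=2304, T(14)=-2688, T(15)=768; answer 768
Stage 4: Y3 = 768; d = 768; squarings mod 1277: 1004^1=1004, 1004^2=463, 1004^4=1110, 1004^8=1072, 1004^16=1161, 1004^32=686, 1004^64=660, 1004^128=143, 1004^256=17, 1004^512=289; 1004^768 = 1004^256 * 1004^512 = 1082 (mod 1277); answer 1082

1082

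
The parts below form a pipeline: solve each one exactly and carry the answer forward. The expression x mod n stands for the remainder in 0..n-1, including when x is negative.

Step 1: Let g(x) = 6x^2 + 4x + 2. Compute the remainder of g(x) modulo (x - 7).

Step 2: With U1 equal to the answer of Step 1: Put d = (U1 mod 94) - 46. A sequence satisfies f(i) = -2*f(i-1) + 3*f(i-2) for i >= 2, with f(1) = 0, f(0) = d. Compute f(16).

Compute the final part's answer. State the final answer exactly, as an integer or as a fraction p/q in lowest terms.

-43046724

Step 1: remainder = value at the root: 6*(7)^2 + 4*(7)^1 + 2 = (294) + (28) + (2) = 324; answer 324
Step 2: U1 = 324; d = -4; f(2) = -2*(0) + 3*(-4) = -12; iterating: f(2)=-12, f(3)=24, f(4)=-84, f(5)=240, f(6)=-732, f(7)=2184, f(8)=-6564, f(9)=19680, f(10)=-59052, f(11)=177144, f(12)=-531444, f(13)=1594320, f(14)=-4782972, f(15)=14348904, f(16)=-43046724; answer -43046724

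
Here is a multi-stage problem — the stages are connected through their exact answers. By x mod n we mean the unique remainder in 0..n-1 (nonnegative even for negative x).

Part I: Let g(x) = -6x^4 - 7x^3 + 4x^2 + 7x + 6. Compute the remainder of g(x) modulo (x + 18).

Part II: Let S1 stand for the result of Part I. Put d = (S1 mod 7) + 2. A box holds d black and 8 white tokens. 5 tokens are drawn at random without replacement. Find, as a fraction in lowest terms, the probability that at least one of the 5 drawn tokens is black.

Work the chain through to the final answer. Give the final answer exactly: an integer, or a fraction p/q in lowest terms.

Part I: remainder = value at the root: -6*(-18)^4 - 7*(-18)^3 + 4*(-18)^2 + 7*(-18)^1 + 6 = (-629856) + (40824) + (1296) + (-126) + (6) = -587856; answer -587856
Part II: S1 = -587856; d = 6; total draws C(14,5) = 2002; complement C(8,5) = 56; favorable 2002 - 56 = 1946; P = 139/143; answer 139/143

139/143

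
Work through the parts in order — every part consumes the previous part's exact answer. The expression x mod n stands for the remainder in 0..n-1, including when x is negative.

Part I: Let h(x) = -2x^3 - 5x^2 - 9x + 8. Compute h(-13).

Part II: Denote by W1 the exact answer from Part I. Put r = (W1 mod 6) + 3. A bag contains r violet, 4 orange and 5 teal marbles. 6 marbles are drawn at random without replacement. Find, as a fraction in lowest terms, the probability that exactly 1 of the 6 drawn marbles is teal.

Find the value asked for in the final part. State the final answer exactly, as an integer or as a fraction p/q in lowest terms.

Part I: -2*(-13)^3 - 5*(-13)^2 - 9*(-13)^1 + 8 = (4394) + (-845) + (117) + (8) = 3674; answer 3674
Part II: W1 = 3674; r = 5; total draws C(14,6) = 3003; favorable C(5,1)*C(9,5) = 630; P = 30/143; answer 30/143

30/143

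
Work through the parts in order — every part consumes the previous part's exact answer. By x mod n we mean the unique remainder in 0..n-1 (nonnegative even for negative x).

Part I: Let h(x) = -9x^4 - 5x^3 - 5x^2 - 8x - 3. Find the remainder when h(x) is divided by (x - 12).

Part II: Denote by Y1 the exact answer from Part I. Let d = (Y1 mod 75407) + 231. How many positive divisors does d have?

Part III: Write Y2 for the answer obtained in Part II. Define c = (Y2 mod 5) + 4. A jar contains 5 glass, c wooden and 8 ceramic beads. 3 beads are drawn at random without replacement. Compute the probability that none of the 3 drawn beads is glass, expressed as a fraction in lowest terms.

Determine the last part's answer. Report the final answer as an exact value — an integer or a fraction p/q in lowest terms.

Part I: remainder = value at the root: -9*(12)^4 - 5*(12)^3 - 5*(12)^2 - 8*(12)^1 - 3 = (-186624) + (-8640) + (-720) + (-96) + (-3) = -196083; answer -196083
Part II: Y1 = -196083; d = 30369; 30369 = 3 * 53 * 191; number of divisors = (1+1) * (1+1) * (1+1) = 8; answer 8
Part III: Y2 = 8; c = 7; total draws C(20,3) = 1140; favorable C(15,3) = 455; P = 91/228; answer 91/228

91/228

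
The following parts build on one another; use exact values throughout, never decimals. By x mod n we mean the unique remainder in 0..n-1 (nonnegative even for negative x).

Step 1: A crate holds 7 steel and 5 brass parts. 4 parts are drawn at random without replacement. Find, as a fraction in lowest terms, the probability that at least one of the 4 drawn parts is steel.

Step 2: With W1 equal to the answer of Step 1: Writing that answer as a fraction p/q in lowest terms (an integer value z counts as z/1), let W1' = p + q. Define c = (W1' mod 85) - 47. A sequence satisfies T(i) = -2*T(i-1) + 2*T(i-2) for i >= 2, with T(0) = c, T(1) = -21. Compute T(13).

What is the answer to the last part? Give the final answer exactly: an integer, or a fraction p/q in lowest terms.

-867264

Step 1: total draws C(12,4) = 495; complement C(5,4) = 5; favorable 495 - 5 = 490; P = 98/99; answer 98/99
Step 2: W1 = 98/99; threaded value p + q = 197; c = -20; T(2) = -2*(-21) + 2*(-20) = 2; iterating: T(2)=2, T(3)=-46, T(4)=96, T(5)=-284, T(6)=760, T(7)=-2088, T(8)=5696, T(9)=-15568, T(10)=42528, T(11)=-116192, T(12)=317440, T(13)=-867264; answer -867264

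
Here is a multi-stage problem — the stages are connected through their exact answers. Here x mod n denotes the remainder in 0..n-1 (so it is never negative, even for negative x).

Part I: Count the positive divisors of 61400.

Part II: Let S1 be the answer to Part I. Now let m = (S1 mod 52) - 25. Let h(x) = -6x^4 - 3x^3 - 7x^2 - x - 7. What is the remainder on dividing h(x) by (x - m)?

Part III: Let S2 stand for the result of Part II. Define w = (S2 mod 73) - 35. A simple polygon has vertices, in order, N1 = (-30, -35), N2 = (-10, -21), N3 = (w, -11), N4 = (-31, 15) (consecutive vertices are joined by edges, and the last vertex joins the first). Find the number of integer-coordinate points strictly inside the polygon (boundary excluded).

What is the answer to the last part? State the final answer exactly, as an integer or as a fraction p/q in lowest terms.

1186

Part I: 61400 = 2^3 * 5^2 * 307; number of divisors = (3+1) * (2+1) * (1+1) = 24; answer 24
Part II: S1 = 24; m = -1; remainder = value at the root: -6*(-1)^4 - 3*(-1)^3 - 7*(-1)^2 - 1*(-1)^1 - 7 = (-6) + (3) + (-7) + (1) + (-7) = -16; answer -16
Part III: S2 = -16; w = 22; cross terms: (-30*-21 - -10*-35)=280, (-10*-11 - 22*-21)=572, (22*15 - -31*-11)=-11, (-31*-35 - -30*15)=1535; twice the area = |2376| = 2376; area = 1188; boundary points = 2 + 2 + 1 + 1 = 6; strictly interior points = area - boundary/2 + 1 = 1186; answer 1186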